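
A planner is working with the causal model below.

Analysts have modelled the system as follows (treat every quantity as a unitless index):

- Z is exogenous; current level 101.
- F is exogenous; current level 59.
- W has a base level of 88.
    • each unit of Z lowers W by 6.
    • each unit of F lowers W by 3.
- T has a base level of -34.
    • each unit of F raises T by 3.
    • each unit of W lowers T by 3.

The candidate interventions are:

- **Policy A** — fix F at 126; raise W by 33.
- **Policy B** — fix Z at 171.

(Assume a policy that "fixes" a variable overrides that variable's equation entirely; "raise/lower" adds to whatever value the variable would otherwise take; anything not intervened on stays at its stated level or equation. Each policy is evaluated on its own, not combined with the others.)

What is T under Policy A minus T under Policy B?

Policy A (F := 126, W + 33):
  Z = 101
  F = 126
  W = 88 − 6·101 − 3·126 (+33 from intervention) = -863
  T = -34 + 3·126 − 3·(-863) = 2933
Policy B (Z := 171):
  Z = 171
  F = 59
  W = 88 − 6·171 − 3·59 = -1115
  T = -34 + 3·59 − 3·(-1115) = 3488
T: 2933 − 3488 = -555

-555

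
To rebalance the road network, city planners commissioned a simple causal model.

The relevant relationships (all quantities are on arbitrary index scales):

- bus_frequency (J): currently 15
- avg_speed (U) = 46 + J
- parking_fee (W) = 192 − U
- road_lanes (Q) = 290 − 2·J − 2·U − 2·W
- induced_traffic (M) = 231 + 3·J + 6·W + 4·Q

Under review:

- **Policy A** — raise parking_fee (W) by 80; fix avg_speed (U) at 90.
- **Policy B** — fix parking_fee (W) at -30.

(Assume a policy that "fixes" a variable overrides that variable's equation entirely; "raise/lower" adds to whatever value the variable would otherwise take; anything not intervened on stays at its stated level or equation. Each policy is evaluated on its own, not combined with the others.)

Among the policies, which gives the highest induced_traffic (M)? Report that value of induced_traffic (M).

888

Policy A (W + 80, U := 90):
  J = 15
  U = 90
  W = 192 − 90 (+80 from intervention) = 182
  Q = 290 − 2·15 − 2·90 − 2·182 = -284
  M = 231 + 3·15 + 6·182 + 4·(-284) = 232
Policy B (W := -30):
  J = 15
  U = 46 + 15 = 61
  W = -30
  Q = 290 − 2·15 − 2·61 − 2·(-30) = 198
  M = 231 + 3·15 + 6·(-30) + 4·198 = 888
Comparing — Policy A: M=232, Policy B: M=888. Highest is 888 (Policy B).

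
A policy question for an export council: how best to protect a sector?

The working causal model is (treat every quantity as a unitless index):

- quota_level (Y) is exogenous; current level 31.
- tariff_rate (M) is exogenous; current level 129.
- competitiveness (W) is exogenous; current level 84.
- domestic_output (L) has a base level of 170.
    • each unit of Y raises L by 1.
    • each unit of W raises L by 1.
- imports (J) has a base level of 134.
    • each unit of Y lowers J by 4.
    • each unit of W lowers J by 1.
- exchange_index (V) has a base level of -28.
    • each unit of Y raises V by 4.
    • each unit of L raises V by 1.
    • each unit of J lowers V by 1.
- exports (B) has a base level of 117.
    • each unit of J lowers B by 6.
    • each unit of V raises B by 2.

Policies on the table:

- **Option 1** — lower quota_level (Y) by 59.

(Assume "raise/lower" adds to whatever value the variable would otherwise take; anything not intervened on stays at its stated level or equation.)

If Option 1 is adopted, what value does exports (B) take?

-1007

Option 1 (Y − 59):
  Y = 31 − 59 = -28
  W = 84
  L = 170 + (-28) + 84 = 226
  J = 134 − 4·(-28) − 84 = 162
  V = -28 + 4·(-28) + 226 − 162 = -76
  B = 117 − 6·162 + 2·(-76) = -1007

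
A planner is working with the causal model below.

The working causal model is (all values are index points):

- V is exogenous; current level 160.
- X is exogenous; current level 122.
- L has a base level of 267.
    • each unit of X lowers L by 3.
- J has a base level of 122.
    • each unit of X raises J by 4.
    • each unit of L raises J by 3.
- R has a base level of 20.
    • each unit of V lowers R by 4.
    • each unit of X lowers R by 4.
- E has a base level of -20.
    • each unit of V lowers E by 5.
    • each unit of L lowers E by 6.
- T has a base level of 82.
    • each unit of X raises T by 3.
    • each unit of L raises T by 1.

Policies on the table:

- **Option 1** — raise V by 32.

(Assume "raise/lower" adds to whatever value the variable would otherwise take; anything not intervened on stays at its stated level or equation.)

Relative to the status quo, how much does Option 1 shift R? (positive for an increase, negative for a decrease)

Baseline:
  V = 160
  X = 122
  R = 20 − 4·160 − 4·122 = -1108
Option 1 (V + 32):
  V = 160 + 32 = 192
  X = 122
  R = 20 − 4·192 − 4·122 = -1236
Change in R: -1236 − (-1108) = -128

-128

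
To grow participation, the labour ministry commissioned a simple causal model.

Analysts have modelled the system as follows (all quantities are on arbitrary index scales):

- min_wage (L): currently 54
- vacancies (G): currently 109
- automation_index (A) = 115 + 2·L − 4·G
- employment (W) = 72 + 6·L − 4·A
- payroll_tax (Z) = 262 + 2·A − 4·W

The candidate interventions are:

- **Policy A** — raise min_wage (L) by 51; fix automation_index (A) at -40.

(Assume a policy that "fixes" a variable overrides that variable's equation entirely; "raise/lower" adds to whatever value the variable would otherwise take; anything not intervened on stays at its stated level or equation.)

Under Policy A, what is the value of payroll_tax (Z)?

-3266

Policy A (L + 51, A := -40):
  L = 54 + 51 = 105
  G = 109
  A = -40
  W = 72 + 6·105 − 4·(-40) = 862
  Z = 262 + 2·(-40) − 4·862 = -3266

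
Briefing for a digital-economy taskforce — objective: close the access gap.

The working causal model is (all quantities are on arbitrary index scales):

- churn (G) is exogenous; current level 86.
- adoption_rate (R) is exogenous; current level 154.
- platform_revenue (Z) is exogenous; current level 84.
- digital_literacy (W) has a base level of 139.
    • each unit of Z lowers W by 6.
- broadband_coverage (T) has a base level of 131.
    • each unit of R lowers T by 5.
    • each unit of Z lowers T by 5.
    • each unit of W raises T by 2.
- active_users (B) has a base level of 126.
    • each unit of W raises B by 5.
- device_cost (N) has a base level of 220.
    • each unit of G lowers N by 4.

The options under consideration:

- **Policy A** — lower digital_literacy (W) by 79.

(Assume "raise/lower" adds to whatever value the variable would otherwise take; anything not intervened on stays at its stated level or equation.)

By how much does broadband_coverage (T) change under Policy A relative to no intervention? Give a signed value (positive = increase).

-158

Baseline:
  R = 154
  Z = 84
  W = 139 − 6·84 = -365
  T = 131 − 5·154 − 5·84 + 2·(-365) = -1789
Policy A (W − 79):
  R = 154
  Z = 84
  W = 139 − 6·84 (−79 from intervention) = -444
  T = 131 − 5·154 − 5·84 + 2·(-444) = -1947
Change in T: -1947 − (-1789) = -158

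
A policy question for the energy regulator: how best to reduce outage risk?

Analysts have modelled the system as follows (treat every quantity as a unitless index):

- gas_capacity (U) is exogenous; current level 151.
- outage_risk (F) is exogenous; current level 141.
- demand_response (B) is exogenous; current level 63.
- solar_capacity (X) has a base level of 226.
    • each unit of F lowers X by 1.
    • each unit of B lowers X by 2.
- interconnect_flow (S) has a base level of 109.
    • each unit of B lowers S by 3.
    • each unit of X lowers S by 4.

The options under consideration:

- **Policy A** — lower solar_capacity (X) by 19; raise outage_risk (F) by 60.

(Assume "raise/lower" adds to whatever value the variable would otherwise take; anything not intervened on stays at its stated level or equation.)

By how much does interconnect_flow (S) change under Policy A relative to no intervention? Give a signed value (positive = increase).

316

Baseline:
  F = 141
  B = 63
  X = 226 − 141 − 2·63 = -41
  S = 109 − 3·63 − 4·(-41) = 84
Policy A (X − 19, F + 60):
  F = 141 + 60 = 201
  B = 63
  X = 226 − 201 − 2·63 (−19 from intervention) = -120
  S = 109 − 3·63 − 4·(-120) = 400
Change in S: 400 − 84 = 316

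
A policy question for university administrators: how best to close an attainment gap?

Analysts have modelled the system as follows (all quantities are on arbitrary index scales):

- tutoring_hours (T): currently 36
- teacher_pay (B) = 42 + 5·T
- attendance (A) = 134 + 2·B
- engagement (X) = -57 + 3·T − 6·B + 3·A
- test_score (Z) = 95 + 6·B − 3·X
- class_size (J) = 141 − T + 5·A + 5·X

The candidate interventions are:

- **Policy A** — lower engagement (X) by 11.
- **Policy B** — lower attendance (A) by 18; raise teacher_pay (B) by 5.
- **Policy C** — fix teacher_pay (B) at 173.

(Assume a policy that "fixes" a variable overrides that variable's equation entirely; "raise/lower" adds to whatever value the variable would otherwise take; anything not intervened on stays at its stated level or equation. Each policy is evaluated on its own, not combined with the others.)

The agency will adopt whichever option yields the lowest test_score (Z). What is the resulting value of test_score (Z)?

-226

Policy A (X − 11):
  T = 36
  B = 42 + 5·36 = 222
  A = 134 + 2·222 = 578
  X = -57 + 3·36 − 6·222 + 3·578 (−11 from intervention) = 442
  Z = 95 + 6·222 − 3·442 = 101
Policy B (A − 18, B + 5):
  T = 36
  B = 42 + 5·36 (+5 from intervention) = 227
  A = 134 + 2·227 (−18 from intervention) = 570
  X = -57 + 3·36 − 6·227 + 3·570 = 399
  Z = 95 + 6·227 − 3·399 = 260
Policy C (B := 173):
  T = 36
  B = 173
  A = 134 + 2·173 = 480
  X = -57 + 3·36 − 6·173 + 3·480 = 453
  Z = 95 + 6·173 − 3·453 = -226
Comparing — Policy A: Z=101, Policy B: Z=260, Policy C: Z=-226. Lowest is -226 (Policy C).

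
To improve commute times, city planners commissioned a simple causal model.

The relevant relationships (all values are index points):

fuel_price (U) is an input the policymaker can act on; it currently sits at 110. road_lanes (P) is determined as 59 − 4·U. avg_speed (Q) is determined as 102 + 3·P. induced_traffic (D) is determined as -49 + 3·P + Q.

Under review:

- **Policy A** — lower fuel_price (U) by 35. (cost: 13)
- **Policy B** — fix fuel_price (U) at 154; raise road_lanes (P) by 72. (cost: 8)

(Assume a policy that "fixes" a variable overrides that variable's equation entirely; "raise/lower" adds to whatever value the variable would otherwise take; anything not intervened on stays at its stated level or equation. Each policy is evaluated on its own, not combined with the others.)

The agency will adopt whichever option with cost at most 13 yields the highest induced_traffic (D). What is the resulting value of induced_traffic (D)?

-1393

Policy A (U − 35):
  U = 110 − 35 = 75
  P = 59 − 4·75 = -241
  Q = 102 + 3·(-241) = -621
  D = -49 + 3·(-241) + (-621) = -1393
Policy B (U := 154, P + 72):
  U = 154
  P = 59 − 4·154 (+72 from intervention) = -485
  Q = 102 + 3·(-485) = -1353
  D = -49 + 3·(-485) + (-1353) = -2857
Comparing — Policy A: D=-1393, Policy B: D=-2857. Highest is -1393 (Policy A).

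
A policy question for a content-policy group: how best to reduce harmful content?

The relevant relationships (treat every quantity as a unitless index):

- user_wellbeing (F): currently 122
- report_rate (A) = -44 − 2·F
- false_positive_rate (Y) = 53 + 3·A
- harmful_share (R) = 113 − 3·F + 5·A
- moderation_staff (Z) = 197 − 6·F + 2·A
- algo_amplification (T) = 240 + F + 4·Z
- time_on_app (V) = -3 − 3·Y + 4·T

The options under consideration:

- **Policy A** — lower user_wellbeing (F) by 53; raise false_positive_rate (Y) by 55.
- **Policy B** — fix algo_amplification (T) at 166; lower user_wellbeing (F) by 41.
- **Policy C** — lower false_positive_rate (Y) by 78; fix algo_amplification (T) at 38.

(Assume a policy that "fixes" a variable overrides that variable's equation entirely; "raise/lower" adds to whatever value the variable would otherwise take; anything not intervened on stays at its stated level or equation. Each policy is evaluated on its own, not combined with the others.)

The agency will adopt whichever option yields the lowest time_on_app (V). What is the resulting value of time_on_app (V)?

-6749

Policy A (F − 53, Y + 55):
  F = 122 − 53 = 69
  A = -44 − 2·69 = -182
  Y = 53 + 3·(-182) (+55 from intervention) = -438
  Z = 197 − 6·69 + 2·(-182) = -581
  T = 240 + 69 + 4·(-581) = -2015
  V = -3 − 3·(-438) + 4·(-2015) = -6749
Policy B (T := 166, F − 41):
  F = 122 − 41 = 81
  A = -44 − 2·81 = -206
  Y = 53 + 3·(-206) = -565
  Z = 197 − 6·81 + 2·(-206) = -701
  T = 166
  V = -3 − 3·(-565) + 4·166 = 2356
Policy C (Y − 78, T := 38):
  F = 122
  A = -44 − 2·122 = -288
  Y = 53 + 3·(-288) (−78 from intervention) = -889
  Z = 197 − 6·122 + 2·(-288) = -1111
  T = 38
  V = -3 − 3·(-889) + 4·38 = 2816
Comparing — Policy A: V=-6749, Policy B: V=2356, Policy C: V=2816. Lowest is -6749 (Policy A).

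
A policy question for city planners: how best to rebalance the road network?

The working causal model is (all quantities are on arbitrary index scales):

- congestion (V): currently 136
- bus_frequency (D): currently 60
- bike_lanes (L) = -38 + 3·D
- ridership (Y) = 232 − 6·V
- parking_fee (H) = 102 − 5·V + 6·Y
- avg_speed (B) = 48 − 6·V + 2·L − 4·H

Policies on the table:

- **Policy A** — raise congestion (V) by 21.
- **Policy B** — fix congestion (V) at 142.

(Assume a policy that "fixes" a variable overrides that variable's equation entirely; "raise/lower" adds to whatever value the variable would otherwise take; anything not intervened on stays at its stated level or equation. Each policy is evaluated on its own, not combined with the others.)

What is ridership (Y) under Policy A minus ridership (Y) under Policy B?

Policy A (V + 21):
  V = 136 + 21 = 157
  Y = 232 − 6·157 = -710
Policy B (V := 142):
  V = 142
  Y = 232 − 6·142 = -620
Y: -710 − (-620) = -90

-90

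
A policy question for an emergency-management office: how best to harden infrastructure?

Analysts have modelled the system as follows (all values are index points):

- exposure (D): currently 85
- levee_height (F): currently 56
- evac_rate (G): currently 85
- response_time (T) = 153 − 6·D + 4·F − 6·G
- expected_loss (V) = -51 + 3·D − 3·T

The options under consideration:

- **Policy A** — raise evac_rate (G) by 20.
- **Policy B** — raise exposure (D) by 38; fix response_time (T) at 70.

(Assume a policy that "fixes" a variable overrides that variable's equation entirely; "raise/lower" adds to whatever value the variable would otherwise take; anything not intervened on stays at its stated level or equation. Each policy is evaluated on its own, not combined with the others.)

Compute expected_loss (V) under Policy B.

Policy B (D + 38, T := 70):
  D = 85 + 38 = 123
  F = 56
  G = 85
  T = 70
  V = -51 + 3·123 − 3·70 = 108

108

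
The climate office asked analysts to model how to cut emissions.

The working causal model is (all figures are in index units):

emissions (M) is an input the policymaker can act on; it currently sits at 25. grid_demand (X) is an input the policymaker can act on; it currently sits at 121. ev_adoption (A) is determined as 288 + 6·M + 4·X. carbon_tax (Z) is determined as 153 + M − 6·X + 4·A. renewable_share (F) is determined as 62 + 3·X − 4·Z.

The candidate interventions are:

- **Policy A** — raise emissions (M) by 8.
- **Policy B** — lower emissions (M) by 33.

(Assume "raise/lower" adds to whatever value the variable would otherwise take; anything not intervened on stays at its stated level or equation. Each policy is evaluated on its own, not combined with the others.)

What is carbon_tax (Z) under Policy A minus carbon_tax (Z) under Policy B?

Policy A (M + 8):
  M = 25 + 8 = 33
  X = 121
  A = 288 + 6·33 + 4·121 = 970
  Z = 153 + 33 − 6·121 + 4·970 = 3340
Policy B (M − 33):
  M = 25 − 33 = -8
  X = 121
  A = 288 + 6·(-8) + 4·121 = 724
  Z = 153 + (-8) − 6·121 + 4·724 = 2315
Z: 3340 − 2315 = 1025

1025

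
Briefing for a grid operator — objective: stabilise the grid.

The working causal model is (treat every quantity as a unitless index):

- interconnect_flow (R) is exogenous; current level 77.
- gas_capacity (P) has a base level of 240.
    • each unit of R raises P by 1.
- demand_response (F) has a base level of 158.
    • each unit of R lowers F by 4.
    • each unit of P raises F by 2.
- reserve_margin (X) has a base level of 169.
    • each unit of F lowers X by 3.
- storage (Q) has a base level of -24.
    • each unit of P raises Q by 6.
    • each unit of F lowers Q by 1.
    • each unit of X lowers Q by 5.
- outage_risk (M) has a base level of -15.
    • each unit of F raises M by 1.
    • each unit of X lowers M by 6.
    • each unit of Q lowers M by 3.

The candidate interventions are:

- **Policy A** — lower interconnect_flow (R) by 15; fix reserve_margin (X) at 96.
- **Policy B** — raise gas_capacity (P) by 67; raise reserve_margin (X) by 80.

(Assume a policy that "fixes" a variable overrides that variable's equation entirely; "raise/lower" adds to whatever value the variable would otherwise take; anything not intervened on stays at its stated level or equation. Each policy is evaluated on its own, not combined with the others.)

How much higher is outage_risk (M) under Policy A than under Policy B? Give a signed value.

Policy A (R − 15, X := 96):
  R = 77 − 15 = 62
  P = 240 + 62 = 302
  F = 158 − 4·62 + 2·302 = 514
  X = 96
  Q = -24 + 6·302 − 514 − 5·96 = 794
  M = -15 + 514 − 6·96 − 3·794 = -2459
Policy B (P + 67, X + 80):
  R = 77
  P = 240 + 77 (+67 from intervention) = 384
  F = 158 − 4·77 + 2·384 = 618
  X = 169 − 3·618 (+80 from intervention) = -1605
  Q = -24 + 6·384 − 618 − 5·(-1605) = 9687
  M = -15 + 618 − 6·(-1605) − 3·9687 = -18828
M: -2459 − (-18828) = 16369

16369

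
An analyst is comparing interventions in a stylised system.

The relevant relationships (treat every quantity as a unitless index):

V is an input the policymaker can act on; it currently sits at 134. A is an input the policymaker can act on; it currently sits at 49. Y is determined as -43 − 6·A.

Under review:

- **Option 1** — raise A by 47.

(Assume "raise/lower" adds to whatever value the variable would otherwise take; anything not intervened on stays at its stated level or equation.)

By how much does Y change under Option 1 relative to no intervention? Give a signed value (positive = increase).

Baseline:
  A = 49
  Y = -43 − 6·49 = -337
Option 1 (A + 47):
  A = 49 + 47 = 96
  Y = -43 − 6·96 = -619
Change in Y: -619 − (-337) = -282

-282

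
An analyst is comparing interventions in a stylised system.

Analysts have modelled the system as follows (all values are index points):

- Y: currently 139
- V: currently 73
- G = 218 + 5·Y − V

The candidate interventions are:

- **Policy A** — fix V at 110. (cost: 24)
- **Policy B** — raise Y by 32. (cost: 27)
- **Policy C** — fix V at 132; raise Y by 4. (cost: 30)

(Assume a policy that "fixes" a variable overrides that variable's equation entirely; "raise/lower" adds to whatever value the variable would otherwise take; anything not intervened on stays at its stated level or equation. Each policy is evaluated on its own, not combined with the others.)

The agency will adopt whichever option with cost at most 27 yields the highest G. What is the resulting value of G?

Policy A (V := 110):
  Y = 139
  V = 110
  G = 218 + 5·139 − 110 = 803
Policy B (Y + 32):
  Y = 139 + 32 = 171
  V = 73
  G = 218 + 5·171 − 73 = 1000
Comparing — Policy A: G=803, Policy B: G=1000. Highest is 1000 (Policy B).

1000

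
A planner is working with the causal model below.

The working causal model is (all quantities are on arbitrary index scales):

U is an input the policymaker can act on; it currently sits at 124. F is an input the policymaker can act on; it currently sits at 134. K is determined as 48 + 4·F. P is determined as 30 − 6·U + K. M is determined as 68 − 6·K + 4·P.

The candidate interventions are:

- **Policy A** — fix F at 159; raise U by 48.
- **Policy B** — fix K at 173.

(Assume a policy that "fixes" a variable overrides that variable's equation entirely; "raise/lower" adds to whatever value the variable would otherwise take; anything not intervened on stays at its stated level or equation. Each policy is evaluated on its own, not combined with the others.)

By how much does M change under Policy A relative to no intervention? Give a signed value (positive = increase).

-1352

Baseline:
  U = 124
  F = 134
  K = 48 + 4·134 = 584
  P = 30 − 6·124 + 584 = -130
  M = 68 − 6·584 + 4·(-130) = -3956
Policy A (F := 159, U + 48):
  U = 124 + 48 = 172
  F = 159
  K = 48 + 4·159 = 684
  P = 30 − 6·172 + 684 = -318
  M = 68 − 6·684 + 4·(-318) = -5308
Change in M: -5308 − (-3956) = -1352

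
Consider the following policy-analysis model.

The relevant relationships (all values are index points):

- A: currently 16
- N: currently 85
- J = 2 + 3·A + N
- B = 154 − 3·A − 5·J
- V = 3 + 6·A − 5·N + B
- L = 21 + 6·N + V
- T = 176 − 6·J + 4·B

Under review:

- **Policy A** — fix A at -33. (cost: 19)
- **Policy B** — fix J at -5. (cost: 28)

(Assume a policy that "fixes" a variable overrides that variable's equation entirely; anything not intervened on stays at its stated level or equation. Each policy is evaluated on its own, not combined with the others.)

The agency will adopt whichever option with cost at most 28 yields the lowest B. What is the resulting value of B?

131

Policy A (A := -33):
  A = -33
  N = 85
  J = 2 + 3·(-33) + 85 = -12
  B = 154 − 3·(-33) − 5·(-12) = 313
Policy B (J := -5):
  A = 16
  N = 85
  J = -5
  B = 154 − 3·16 − 5·(-5) = 131
Comparing — Policy A: B=313, Policy B: B=131. Lowest is 131 (Policy B).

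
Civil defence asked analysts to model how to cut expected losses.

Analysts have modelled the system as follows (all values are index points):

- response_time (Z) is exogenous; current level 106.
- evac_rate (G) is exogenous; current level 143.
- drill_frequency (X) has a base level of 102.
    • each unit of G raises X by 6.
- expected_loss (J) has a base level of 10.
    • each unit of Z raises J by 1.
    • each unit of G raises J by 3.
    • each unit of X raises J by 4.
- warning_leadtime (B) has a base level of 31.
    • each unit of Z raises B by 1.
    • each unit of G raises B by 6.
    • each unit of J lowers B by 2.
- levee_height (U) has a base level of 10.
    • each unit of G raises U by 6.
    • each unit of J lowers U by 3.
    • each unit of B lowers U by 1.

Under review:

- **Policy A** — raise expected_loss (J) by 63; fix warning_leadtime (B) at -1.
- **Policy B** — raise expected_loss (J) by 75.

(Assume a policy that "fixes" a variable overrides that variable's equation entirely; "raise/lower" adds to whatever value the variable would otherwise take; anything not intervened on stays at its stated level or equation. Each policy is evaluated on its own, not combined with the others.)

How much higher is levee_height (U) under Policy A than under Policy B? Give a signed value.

-7888

Policy A (J + 63, B := -1):
  Z = 106
  G = 143
  X = 102 + 6·143 = 960
  J = 10 + 106 + 3·143 + 4·960 (+63 from intervention) = 4448
  B = -1
  U = 10 + 6·143 − 3·4448 − (-1) = -12475
Policy B (J + 75):
  Z = 106
  G = 143
  X = 102 + 6·143 = 960
  J = 10 + 106 + 3·143 + 4·960 (+75 from intervention) = 4460
  B = 31 + 106 + 6·143 − 2·4460 = -7925
  U = 10 + 6·143 − 3·4460 − (-7925) = -4587
U: -12475 − (-4587) = -7888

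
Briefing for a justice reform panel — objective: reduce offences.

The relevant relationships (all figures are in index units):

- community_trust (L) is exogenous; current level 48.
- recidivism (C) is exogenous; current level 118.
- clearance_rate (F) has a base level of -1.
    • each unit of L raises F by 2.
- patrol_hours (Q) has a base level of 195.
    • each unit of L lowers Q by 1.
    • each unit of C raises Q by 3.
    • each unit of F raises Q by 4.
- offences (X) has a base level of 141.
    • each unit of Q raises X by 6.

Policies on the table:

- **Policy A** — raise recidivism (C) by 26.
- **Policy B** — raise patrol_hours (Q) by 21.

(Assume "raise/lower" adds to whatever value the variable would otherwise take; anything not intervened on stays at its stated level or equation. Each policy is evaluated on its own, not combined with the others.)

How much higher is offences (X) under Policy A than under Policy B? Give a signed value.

342

Policy A (C + 26):
  L = 48
  C = 118 + 26 = 144
  F = -1 + 2·48 = 95
  Q = 195 − 48 + 3·144 + 4·95 = 959
  X = 141 + 6·959 = 5895
Policy B (Q + 21):
  L = 48
  C = 118
  F = -1 + 2·48 = 95
  Q = 195 − 48 + 3·118 + 4·95 (+21 from intervention) = 902
  X = 141 + 6·902 = 5553
X: 5895 − 5553 = 342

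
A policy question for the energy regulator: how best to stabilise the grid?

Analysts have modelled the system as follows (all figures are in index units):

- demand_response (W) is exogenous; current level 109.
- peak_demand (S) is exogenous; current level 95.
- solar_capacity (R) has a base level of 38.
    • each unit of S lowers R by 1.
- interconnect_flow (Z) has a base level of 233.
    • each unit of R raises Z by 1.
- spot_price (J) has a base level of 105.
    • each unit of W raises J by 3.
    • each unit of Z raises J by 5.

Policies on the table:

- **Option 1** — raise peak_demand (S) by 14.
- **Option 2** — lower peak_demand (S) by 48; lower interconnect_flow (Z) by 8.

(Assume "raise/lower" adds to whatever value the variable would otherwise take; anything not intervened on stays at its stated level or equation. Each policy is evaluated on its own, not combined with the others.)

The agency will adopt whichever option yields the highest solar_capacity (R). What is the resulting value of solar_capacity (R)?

Option 1 (S + 14):
  S = 95 + 14 = 109
  R = 38 − 109 = -71
Option 2 (S − 48, Z − 8):
  S = 95 − 48 = 47
  R = 38 − 47 = -9
Comparing — Option 1: R=-71, Option 2: R=-9. Highest is -9 (Option 2).

-9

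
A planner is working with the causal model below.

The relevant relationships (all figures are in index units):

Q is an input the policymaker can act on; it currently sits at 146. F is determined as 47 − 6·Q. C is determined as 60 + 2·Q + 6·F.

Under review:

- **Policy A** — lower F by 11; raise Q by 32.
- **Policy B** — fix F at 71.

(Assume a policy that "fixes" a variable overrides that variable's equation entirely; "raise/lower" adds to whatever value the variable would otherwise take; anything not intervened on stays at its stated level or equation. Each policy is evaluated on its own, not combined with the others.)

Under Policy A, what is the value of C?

Policy A (F − 11, Q + 32):
  Q = 146 + 32 = 178
  F = 47 − 6·178 (−11 from intervention) = -1032
  C = 60 + 2·178 + 6·(-1032) = -5776

-5776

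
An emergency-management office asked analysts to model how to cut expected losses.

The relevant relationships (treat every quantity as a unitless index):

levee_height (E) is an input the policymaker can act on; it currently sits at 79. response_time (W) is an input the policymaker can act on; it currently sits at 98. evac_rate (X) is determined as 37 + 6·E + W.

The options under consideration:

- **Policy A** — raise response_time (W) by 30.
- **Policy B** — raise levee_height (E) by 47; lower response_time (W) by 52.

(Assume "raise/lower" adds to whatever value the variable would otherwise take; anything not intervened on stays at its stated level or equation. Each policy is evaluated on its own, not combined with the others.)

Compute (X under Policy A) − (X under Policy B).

Policy A (W + 30):
  E = 79
  W = 98 + 30 = 128
  X = 37 + 6·79 + 128 = 639
Policy B (E + 47, W − 52):
  E = 79 + 47 = 126
  W = 98 − 52 = 46
  X = 37 + 6·126 + 46 = 839
X: 639 − 839 = -200

-200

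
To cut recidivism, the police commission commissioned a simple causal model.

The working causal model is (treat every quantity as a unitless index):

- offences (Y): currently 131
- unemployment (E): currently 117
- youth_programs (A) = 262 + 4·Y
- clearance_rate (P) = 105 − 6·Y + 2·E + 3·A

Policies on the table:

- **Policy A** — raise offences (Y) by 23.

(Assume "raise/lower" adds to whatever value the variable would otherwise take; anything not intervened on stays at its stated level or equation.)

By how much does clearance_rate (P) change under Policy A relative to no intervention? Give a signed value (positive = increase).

138

Baseline:
  Y = 131
  E = 117
  A = 262 + 4·131 = 786
  P = 105 − 6·131 + 2·117 + 3·786 = 1911
Policy A (Y + 23):
  Y = 131 + 23 = 154
  E = 117
  A = 262 + 4·154 = 878
  P = 105 − 6·154 + 2·117 + 3·878 = 2049
Change in P: 2049 − 1911 = 138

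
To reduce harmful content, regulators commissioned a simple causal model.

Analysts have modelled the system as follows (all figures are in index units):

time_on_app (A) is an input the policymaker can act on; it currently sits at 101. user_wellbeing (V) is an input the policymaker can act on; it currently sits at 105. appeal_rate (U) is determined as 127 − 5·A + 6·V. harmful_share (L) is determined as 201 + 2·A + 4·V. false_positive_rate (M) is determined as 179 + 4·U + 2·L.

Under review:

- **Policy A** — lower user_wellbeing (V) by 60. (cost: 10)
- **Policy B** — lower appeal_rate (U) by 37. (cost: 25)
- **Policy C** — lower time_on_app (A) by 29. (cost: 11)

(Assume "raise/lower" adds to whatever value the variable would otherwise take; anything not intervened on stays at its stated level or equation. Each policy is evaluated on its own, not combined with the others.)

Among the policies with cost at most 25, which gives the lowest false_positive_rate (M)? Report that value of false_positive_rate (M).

Policy A (V − 60):
  A = 101
  V = 105 − 60 = 45
  U = 127 − 5·101 + 6·45 = -108
  L = 201 + 2·101 + 4·45 = 583
  M = 179 + 4·(-108) + 2·583 = 913
Policy B (U − 37):
  A = 101
  V = 105
  U = 127 − 5·101 + 6·105 (−37 from intervention) = 215
  L = 201 + 2·101 + 4·105 = 823
  M = 179 + 4·215 + 2·823 = 2685
Policy C (A − 29):
  A = 101 − 29 = 72
  V = 105
  U = 127 − 5·72 + 6·105 = 397
  L = 201 + 2·72 + 4·105 = 765
  M = 179 + 4·397 + 2·765 = 3297
Comparing — Policy A: M=913, Policy B: M=2685, Policy C: M=3297. Lowest is 913 (Policy A).

913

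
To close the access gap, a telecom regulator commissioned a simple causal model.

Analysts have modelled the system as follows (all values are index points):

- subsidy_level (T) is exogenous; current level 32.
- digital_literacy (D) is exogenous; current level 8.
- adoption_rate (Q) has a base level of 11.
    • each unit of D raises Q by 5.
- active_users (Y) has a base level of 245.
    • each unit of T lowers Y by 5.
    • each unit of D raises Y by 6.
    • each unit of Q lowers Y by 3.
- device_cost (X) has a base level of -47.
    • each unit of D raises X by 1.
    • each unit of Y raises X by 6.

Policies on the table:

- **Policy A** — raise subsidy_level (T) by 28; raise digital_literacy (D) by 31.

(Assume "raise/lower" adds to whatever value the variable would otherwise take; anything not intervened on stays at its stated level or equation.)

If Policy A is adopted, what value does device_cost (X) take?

-2642

Policy A (T + 28, D + 31):
  T = 32 + 28 = 60
  D = 8 + 31 = 39
  Q = 11 + 5·39 = 206
  Y = 245 − 5·60 + 6·39 − 3·206 = -439
  X = -47 + 39 + 6·(-439) = -2642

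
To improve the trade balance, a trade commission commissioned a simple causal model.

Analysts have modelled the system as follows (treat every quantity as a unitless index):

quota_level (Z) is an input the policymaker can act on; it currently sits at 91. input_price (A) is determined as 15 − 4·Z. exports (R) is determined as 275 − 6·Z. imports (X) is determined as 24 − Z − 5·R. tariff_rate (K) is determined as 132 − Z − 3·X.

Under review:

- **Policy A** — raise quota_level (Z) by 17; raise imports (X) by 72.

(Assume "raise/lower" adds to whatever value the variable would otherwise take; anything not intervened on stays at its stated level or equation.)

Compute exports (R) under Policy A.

Policy A (Z + 17, X + 72):
  Z = 91 + 17 = 108
  R = 275 − 6·108 = -373

-373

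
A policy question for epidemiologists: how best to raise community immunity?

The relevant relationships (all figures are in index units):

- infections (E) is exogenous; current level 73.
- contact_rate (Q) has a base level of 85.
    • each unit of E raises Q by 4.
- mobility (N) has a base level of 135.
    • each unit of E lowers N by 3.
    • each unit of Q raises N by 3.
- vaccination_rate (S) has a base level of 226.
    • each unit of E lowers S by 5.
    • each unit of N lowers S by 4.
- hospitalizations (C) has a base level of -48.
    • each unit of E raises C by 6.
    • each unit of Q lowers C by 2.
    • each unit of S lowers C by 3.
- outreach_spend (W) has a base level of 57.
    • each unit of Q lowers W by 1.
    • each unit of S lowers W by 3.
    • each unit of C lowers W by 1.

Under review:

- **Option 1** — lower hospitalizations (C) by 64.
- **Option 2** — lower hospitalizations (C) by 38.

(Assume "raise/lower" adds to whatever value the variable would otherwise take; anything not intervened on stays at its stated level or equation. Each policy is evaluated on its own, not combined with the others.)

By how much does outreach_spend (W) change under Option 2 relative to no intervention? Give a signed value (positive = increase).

38

Baseline:
  E = 73
  Q = 85 + 4·73 = 377
  N = 135 − 3·73 + 3·377 = 1047
  S = 226 − 5·73 − 4·1047 = -4327
  C = -48 + 6·73 − 2·377 − 3·(-4327) = 12617
  W = 57 − 377 − 3·(-4327) − 12617 = 44
Option 2 (C − 38):
  E = 73
  Q = 85 + 4·73 = 377
  N = 135 − 3·73 + 3·377 = 1047
  S = 226 − 5·73 − 4·1047 = -4327
  C = -48 + 6·73 − 2·377 − 3·(-4327) (−38 from intervention) = 12579
  W = 57 − 377 − 3·(-4327) − 12579 = 82
Change in W: 82 − 44 = 38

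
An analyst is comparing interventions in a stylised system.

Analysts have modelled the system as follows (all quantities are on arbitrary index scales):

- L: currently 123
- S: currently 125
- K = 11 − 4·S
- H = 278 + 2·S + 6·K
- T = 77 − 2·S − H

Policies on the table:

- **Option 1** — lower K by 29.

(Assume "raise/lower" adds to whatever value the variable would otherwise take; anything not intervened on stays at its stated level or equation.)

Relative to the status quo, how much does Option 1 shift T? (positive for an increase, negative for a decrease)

174

Baseline:
  S = 125
  K = 11 − 4·125 = -489
  H = 278 + 2·125 + 6·(-489) = -2406
  T = 77 − 2·125 − (-2406) = 2233
Option 1 (K − 29):
  S = 125
  K = 11 − 4·125 (−29 from intervention) = -518
  H = 278 + 2·125 + 6·(-518) = -2580
  T = 77 − 2·125 − (-2580) = 2407
Change in T: 2407 − 2233 = 174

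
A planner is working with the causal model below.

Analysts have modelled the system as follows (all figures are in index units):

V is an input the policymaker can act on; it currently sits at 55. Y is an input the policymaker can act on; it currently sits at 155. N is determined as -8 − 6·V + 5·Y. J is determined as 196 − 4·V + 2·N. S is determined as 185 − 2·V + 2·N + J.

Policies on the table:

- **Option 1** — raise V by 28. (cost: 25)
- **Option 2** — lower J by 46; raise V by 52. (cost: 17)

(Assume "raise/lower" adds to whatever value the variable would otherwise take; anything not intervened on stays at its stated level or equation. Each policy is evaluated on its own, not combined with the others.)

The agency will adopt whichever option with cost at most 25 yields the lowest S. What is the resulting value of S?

193

Option 1 (V + 28):
  V = 55 + 28 = 83
  Y = 155
  N = -8 − 6·83 + 5·155 = 269
  J = 196 − 4·83 + 2·269 = 402
  S = 185 − 2·83 + 2·269 + 402 = 959
Option 2 (J − 46, V + 52):
  V = 55 + 52 = 107
  Y = 155
  N = -8 − 6·107 + 5·155 = 125
  J = 196 − 4·107 + 2·125 (−46 from intervention) = -28
  S = 185 − 2·107 + 2·125 + (-28) = 193
Comparing — Option 1: S=959, Option 2: S=193. Lowest is 193 (Option 2).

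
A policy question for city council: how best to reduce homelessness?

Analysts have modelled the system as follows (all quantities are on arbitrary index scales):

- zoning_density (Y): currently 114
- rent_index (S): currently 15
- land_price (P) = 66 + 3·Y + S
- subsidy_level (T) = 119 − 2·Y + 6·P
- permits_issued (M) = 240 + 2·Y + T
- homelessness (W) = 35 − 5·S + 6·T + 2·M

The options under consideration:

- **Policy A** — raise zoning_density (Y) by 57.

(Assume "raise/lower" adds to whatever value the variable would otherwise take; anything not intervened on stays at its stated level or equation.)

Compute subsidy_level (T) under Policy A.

3341

Policy A (Y + 57):
  Y = 114 + 57 = 171
  S = 15
  P = 66 + 3·171 + 15 = 594
  T = 119 − 2·171 + 6·594 = 3341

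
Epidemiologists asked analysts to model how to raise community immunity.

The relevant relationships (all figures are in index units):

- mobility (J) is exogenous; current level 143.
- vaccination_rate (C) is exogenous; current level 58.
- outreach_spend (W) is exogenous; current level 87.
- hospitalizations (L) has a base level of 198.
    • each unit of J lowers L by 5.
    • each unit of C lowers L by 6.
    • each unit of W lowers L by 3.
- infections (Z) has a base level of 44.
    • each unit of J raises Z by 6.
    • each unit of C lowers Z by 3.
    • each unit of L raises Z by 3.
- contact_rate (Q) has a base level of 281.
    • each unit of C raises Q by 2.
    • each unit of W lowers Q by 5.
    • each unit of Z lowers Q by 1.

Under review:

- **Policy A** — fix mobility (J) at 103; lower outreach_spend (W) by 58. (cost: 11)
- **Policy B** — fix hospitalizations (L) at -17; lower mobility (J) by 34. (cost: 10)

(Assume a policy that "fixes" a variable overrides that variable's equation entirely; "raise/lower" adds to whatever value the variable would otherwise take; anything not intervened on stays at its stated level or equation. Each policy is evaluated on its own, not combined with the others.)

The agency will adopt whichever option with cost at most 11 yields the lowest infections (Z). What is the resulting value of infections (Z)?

-1768

Policy A (J := 103, W − 58):
  J = 103
  C = 58
  W = 87 − 58 = 29
  L = 198 − 5·103 − 6·58 − 3·29 = -752
  Z = 44 + 6·103 − 3·58 + 3·(-752) = -1768
Policy B (L := -17, J − 34):
  J = 143 − 34 = 109
  C = 58
  W = 87
  L = -17
  Z = 44 + 6·109 − 3·58 + 3·(-17) = 473
Comparing — Policy A: Z=-1768, Policy B: Z=473. Lowest is -1768 (Policy A).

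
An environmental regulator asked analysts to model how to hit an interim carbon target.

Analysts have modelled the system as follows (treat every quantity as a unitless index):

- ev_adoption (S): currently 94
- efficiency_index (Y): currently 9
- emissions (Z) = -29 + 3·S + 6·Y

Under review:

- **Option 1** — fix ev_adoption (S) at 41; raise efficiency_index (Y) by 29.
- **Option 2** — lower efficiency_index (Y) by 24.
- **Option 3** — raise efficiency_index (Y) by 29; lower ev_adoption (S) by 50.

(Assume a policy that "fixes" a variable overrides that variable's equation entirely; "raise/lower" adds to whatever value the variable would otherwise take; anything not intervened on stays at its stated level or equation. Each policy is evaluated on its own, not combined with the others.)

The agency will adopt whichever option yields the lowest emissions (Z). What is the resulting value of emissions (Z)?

Option 1 (S := 41, Y + 29):
  S = 41
  Y = 9 + 29 = 38
  Z = -29 + 3·41 + 6·38 = 322
Option 2 (Y − 24):
  S = 94
  Y = 9 − 24 = -15
  Z = -29 + 3·94 + 6·(-15) = 163
Option 3 (Y + 29, S − 50):
  S = 94 − 50 = 44
  Y = 9 + 29 = 38
  Z = -29 + 3·44 + 6·38 = 331
Comparing — Option 1: Z=322, Option 2: Z=163, Option 3: Z=331. Lowest is 163 (Option 2).

163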